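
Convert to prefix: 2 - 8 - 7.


left-to-right (same/higher precedence on left): tree is (- (- 2 8) 7)
Prefix: - - 2 8 7


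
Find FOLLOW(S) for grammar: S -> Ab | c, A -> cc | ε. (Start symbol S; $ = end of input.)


$ ∈ FOLLOW(S). For each A -> αBβ: add FIRST(β)\{ε} to FOLLOW(B); if β nullable, add FOLLOW(A).
FOLLOW(S) = {$}


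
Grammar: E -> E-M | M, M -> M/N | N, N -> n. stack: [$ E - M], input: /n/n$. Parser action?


'/' can extend M; shift to build M -> M/N
Action: shift


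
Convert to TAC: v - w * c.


Break into single-operator statements:
t1 = w * c
t2 = v - t1


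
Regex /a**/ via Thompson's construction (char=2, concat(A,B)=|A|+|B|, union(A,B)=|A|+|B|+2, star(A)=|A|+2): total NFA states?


Syntax tree has 1 char leaf(s), 0 union(s), 2 star(s)
chars contribute 1×2 = 2; each union adds +2; each star adds +2
Total: 2 + 0 + 4 = 6 states


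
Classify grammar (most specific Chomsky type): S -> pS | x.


Right-linear: every RHS is a terminal or a terminal followed by one nonterminal
Classification: Type 3 (Regular)


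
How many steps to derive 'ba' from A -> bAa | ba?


Derivation: A => ba
Steps: 1


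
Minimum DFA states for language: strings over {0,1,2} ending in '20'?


Track the longest suffix of input matching a prefix of '20': 3 classes (prefixes of length 0..2)
Minimal DFA: 3 states


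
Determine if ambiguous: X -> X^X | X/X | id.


'id^id/id' has two parse trees (no precedence encoded between ^ and /)
Ambiguous


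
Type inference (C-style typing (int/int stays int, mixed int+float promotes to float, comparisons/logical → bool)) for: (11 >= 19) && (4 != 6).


Operand types: bool && bool
Rule: logical operators take bool operands and yield bool
Result type: bool


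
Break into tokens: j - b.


Scan left to right, longest-match per lexeme
Tokens: ID(j), OP(-), ID(b)


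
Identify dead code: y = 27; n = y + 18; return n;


y is read by n's definition; n is returned
No dead code


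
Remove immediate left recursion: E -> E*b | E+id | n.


Left-recursive alternatives: E*b, E+id; non-recursive: n
Introduce E': E -> nE', E' -> *bE' | +idE' | ε


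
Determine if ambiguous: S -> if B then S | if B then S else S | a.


dangling else: 'if B then if B then a else a' parses two ways
Ambiguous


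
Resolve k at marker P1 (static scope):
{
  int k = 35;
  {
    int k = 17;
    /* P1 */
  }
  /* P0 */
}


k declared in the same block as P1
k = 17


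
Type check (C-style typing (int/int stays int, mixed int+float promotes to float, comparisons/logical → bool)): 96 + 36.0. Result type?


Operand types: int + float
Rule: mixed int/float promotes to float; int/int stays int
Result type: float


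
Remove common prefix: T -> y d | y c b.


Common prefix: 'y'
Factored: T -> y T', T' -> d | c b


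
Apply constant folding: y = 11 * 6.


11 * 6 = 66 at compile time
Optimized: y = 66


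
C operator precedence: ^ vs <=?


'<=' is relational (level 7); '^' is bitwise XOR (level 4)
Higher level binds tighter
'<=' has higher precedence than '^'


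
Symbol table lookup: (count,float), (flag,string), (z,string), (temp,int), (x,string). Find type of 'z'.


Lookup 'z' → type string


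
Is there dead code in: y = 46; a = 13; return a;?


y is assigned but never read
Dead: 'y = 46'


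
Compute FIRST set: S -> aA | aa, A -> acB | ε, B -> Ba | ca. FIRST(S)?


Per alternative of S: FIRST(aA) = {a}; FIRST(aa) = {a}
FIRST(S) = {a}


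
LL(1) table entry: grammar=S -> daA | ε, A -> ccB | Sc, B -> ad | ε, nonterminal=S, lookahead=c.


For [S, c]: ε is nullable and 'c' ∈ FOLLOW(S)
Entry: S -> ε


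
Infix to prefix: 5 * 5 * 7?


left-to-right (same/higher precedence on left): tree is (* (* 5 5) 7)
Prefix: * * 5 5 7


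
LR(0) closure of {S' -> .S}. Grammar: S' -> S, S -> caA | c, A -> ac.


Start: S' -> .S
For each item with dot before a nonterminal B, add B -> .γ for every B-production
Closure: [S' -> .S, S -> .caA, S -> .c]


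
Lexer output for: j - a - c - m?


Scan left to right, longest-match per lexeme
Tokens: ID(j), OP(-), ID(a), OP(-), ID(c), OP(-), ID(m)


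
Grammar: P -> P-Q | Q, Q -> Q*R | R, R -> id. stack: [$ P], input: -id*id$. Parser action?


shift '-' to continue P -> P-Q
Action: shift


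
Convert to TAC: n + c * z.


Break into single-operator statements:
t1 = c * z
t2 = n + t1


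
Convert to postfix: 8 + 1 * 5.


* has higher precedence, evaluate 1*5 first
Postfix: 8 1 5 * +


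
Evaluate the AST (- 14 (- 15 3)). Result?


Evaluate inner: (- 15 3) = 12
Evaluate root: (- 14 12) = 2
Result: 2


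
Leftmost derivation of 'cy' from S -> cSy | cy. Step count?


Derivation: S => cy
Steps: 1


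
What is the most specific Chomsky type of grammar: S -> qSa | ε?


Single nonterminal LHS, but q^n a^n is not regular
Classification: Type 2 (Context-Free)


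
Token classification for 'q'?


Pattern: letter/underscore followed by alphanumerics, not a keyword
Type: IDENTIFIER


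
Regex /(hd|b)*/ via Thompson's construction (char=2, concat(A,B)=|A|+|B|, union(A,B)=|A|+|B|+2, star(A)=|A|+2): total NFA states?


Syntax tree has 3 char leaf(s), 1 union(s), 1 star(s)
chars contribute 3×2 = 6; each union adds +2; each star adds +2
Total: 6 + 2 + 2 = 10 states


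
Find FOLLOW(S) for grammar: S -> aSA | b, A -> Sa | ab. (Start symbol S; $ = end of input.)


$ ∈ FOLLOW(S). For each A -> αBβ: add FIRST(β)\{ε} to FOLLOW(B); if β nullable, add FOLLOW(A).
FOLLOW(S) = {$, a, b}


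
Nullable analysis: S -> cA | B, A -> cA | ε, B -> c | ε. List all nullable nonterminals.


A nonterminal is nullable iff some alternative derives ε (directly, or every symbol in it is nullable)
Nullable: {A, B, S}


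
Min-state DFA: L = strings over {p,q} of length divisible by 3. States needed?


Track length mod 3: states 0..2, accept at 0
Minimal DFA: 3 states


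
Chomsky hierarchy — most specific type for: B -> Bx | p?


Left-linear: every RHS is a terminal or one nonterminal followed by a terminal
Classification: Type 3 (Regular)


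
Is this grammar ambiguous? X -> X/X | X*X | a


'a/a*a' has two parse trees (no precedence encoded between / and *)
Ambiguous


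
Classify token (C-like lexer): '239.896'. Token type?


Pattern: digits with a decimal point
Type: FLOAT_LITERAL


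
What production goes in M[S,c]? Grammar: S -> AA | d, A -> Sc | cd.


For [S, c]: 'c' ∈ FIRST(AA)
Entry: S -> AA


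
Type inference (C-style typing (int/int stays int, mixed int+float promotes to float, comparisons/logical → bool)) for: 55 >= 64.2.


Operand types: int >= float
Rule: comparison yields bool
Result type: bool


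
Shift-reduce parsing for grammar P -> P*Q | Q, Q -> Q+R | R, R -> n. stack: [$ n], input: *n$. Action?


'n' on top is the handle for R -> n
Action: reduce (R -> n)


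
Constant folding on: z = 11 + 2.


11 + 2 = 13 at compile time
Optimized: z = 13


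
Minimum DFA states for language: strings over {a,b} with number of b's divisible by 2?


Track (count of b) mod 2: states 0..1, accept at 0
Minimal DFA: 2 states


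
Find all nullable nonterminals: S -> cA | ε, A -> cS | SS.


A nonterminal is nullable iff some alternative derives ε (directly, or every symbol in it is nullable)
Nullable: {A, S}


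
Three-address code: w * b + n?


Break into single-operator statements:
t1 = w * b
t2 = t1 + n


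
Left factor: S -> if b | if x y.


Common prefix: 'if'
Factored: S -> if S', S' -> b | x y


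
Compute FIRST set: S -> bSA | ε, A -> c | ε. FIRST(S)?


Per alternative of S: FIRST(bSA) = {b}; FIRST(ε) = {ε}
FIRST(S) = {b, ε}


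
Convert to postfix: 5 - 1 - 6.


Left to right (same or higher precedence on left)
Postfix: 5 1 - 6 -


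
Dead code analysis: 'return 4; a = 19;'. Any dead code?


statement follows a return and is unreachable
Dead: 'a = 19'


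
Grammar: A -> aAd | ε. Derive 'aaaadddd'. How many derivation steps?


Derivation: A => aAd => aaAdd => aaaAddd => aaaaAdddd => aaaadddd
Steps: 5


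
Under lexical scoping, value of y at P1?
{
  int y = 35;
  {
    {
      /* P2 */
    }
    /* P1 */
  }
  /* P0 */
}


P1's block does not declare y; resolves to the enclosing declaration at depth 0
y = 35


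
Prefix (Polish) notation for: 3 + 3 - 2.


left-to-right (same/higher precedence on left): tree is (- (+ 3 3) 2)
Prefix: - + 3 3 2


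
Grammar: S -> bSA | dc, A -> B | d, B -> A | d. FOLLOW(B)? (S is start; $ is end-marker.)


$ ∈ FOLLOW(S). For each A -> αBβ: add FIRST(β)\{ε} to FOLLOW(B); if β nullable, add FOLLOW(A).
FOLLOW(B) = {$, d}


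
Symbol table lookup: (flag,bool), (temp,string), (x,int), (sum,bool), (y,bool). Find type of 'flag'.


Lookup 'flag' → type bool


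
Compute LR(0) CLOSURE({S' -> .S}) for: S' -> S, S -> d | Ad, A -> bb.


Start: S' -> .S
For each item with dot before a nonterminal B, add B -> .γ for every B-production
Closure: [S' -> .S, S -> .d, S -> .Ad, A -> .bb]


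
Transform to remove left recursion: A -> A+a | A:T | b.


Left-recursive alternatives: A+a, A:T; non-recursive: b
Introduce A': A -> bA', A' -> +aA' | :TA' | ε


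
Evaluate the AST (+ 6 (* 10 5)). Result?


Evaluate inner: (* 10 5) = 50
Evaluate root: (+ 6 50) = 56
Result: 56


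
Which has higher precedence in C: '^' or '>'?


'>' is relational (level 7); '^' is bitwise XOR (level 4)
Higher level binds tighter
'>' has higher precedence than '^'


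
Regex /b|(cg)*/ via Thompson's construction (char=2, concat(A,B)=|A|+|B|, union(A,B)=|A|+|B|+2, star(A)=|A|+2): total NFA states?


Syntax tree has 3 char leaf(s), 1 union(s), 1 star(s)
chars contribute 3×2 = 6; each union adds +2; each star adds +2
Total: 6 + 2 + 2 = 10 states


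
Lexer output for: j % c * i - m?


Scan left to right, longest-match per lexeme
Tokens: ID(j), OP(%), ID(c), OP(*), ID(i), OP(-), ID(m)


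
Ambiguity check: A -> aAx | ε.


balanced a^n…x^n: each string has a unique parse
Unambiguous


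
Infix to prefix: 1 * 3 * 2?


left-to-right (same/higher precedence on left): tree is (* (* 1 3) 2)
Prefix: * * 1 3 2


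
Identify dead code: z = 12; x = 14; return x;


z is assigned but never read
Dead: 'z = 12'


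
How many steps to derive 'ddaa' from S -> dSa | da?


Derivation: S => dSa => ddaa
Steps: 2


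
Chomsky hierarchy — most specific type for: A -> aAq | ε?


Single nonterminal LHS, but a^n q^n is not regular
Classification: Type 2 (Context-Free)


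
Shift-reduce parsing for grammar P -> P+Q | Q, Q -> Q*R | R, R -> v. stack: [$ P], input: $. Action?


start symbol P on stack, input exhausted
Action: accept


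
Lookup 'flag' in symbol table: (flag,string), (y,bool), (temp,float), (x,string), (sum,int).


Lookup 'flag' → type string


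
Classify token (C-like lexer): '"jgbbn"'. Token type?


Pattern: double-quoted sequence
Type: STRING_LITERAL


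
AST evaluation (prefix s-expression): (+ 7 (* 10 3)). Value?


Evaluate inner: (* 10 3) = 30
Evaluate root: (+ 7 30) = 37
Result: 37


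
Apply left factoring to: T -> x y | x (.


Common prefix: 'x'
Factored: T -> x T', T' -> y | (


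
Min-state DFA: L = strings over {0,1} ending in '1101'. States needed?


Track the longest suffix of input matching a prefix of '1101': 5 classes (prefixes of length 0..4)
Minimal DFA: 5 states


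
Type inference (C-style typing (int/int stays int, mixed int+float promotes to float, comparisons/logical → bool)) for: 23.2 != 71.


Operand types: float != int
Rule: comparison yields bool
Result type: bool


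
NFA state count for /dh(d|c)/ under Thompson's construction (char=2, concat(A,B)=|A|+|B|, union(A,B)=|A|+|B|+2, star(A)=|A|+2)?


Syntax tree has 4 char leaf(s), 1 union(s), 0 star(s)
chars contribute 4×2 = 8; each union adds +2; each star adds +2
Total: 8 + 2 + 0 = 10 states


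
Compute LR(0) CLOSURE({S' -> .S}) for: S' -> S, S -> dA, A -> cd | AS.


Start: S' -> .S
For each item with dot before a nonterminal B, add B -> .γ for every B-production
Closure: [S' -> .S, S -> .dA]


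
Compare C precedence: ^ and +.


'+' is additive (level 9); '^' is bitwise XOR (level 4)
Higher level binds tighter
'+' has higher precedence than '^'


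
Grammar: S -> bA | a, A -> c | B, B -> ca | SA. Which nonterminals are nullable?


A nonterminal is nullable iff some alternative derives ε (directly, or every symbol in it is nullable)
Nullable: {}


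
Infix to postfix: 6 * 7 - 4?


Left to right (same or higher precedence on left)
Postfix: 6 7 * 4 -


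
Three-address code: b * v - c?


Break into single-operator statements:
t1 = b * v
t2 = t1 - c


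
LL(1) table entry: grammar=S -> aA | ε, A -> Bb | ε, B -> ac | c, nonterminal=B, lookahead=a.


For [B, a]: 'a' ∈ FIRST(ac)
Entry: B -> ac


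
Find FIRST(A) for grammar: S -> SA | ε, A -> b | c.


Per alternative of A: FIRST(b) = {b}; FIRST(c) = {c}
FIRST(A) = {b, c}


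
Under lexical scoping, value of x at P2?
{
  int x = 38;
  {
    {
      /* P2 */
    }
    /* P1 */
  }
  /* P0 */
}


P2's block does not declare x; resolves to the enclosing declaration at depth 0
x = 38


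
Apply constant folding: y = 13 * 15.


13 * 15 = 195 at compile time
Optimized: y = 195


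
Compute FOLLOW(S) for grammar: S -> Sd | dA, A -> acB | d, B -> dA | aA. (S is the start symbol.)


$ ∈ FOLLOW(S). For each A -> αBβ: add FIRST(β)\{ε} to FOLLOW(B); if β nullable, add FOLLOW(A).
FOLLOW(S) = {$, d}


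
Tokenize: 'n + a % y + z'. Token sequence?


Scan left to right, longest-match per lexeme
Tokens: ID(n), OP(+), ID(a), OP(%), ID(y), OP(+), ID(z)


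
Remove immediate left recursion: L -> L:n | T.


Left-recursive alternatives: L:n; non-recursive: T
Introduce L': L -> TL', L' -> :nL' | ε


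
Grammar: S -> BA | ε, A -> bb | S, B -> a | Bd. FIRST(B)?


Per alternative of B: FIRST(a) = {a}; FIRST(Bd) = {a}
FIRST(B) = {a}


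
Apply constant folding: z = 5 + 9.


5 + 9 = 14 at compile time
Optimized: z = 14


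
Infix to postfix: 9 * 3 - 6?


Left to right (same or higher precedence on left)
Postfix: 9 3 * 6 -


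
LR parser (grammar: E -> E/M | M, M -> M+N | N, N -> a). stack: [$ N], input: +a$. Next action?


'N' (not preceded by M+) is the handle for M -> N
Action: reduce (M -> N)


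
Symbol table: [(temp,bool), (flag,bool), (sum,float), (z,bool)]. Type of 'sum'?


Lookup 'sum' → type float


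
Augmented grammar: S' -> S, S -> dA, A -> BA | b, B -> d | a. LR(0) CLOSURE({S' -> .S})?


Start: S' -> .S
For each item with dot before a nonterminal B, add B -> .γ for every B-production
Closure: [S' -> .S, S -> .dA]


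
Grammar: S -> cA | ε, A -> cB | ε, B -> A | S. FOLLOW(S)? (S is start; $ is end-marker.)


$ ∈ FOLLOW(S). For each A -> αBβ: add FIRST(β)\{ε} to FOLLOW(B); if β nullable, add FOLLOW(A).
FOLLOW(S) = {$}


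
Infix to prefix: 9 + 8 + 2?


left-to-right (same/higher precedence on left): tree is (+ (+ 9 8) 2)
Prefix: + + 9 8 2


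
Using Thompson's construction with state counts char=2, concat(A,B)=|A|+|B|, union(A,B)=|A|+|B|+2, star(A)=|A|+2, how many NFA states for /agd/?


Syntax tree has 3 char leaf(s), 0 union(s), 0 star(s)
chars contribute 3×2 = 6; each union adds +2; each star adds +2
Total: 6 + 0 + 0 = 6 states


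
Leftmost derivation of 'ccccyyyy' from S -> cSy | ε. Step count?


Derivation: S => cSy => ccSyy => cccSyyy => ccccSyyyy => ccccyyyy
Steps: 5


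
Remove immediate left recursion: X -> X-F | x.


Left-recursive alternatives: X-F; non-recursive: x
Introduce X': X -> xX', X' -> -FX' | ε


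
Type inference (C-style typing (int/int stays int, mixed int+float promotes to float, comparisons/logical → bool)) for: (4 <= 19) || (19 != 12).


Operand types: bool || bool
Rule: logical operators take bool operands and yield bool
Result type: bool


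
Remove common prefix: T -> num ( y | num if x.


Common prefix: 'num'
Factored: T -> num T', T' -> ( y | if x


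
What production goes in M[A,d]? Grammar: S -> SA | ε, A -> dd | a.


For [A, d]: 'd' ∈ FIRST(dd)
Entry: A -> dd


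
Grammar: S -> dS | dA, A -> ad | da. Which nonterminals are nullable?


A nonterminal is nullable iff some alternative derives ε (directly, or every symbol in it is nullable)
Nullable: {}


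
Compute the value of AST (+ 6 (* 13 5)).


Evaluate inner: (* 13 5) = 65
Evaluate root: (+ 6 65) = 71
Result: 71


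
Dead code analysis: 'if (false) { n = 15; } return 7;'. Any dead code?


condition is constant false, so the whole block is unreachable
Dead: 'if (false) { n = 15; }'


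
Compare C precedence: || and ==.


'==' is equality (level 6); '||' is logical OR (level 1)
Higher level binds tighter
'==' has higher precedence than '||'


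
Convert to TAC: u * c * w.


Break into single-operator statements:
t1 = u * c
t2 = t1 * w


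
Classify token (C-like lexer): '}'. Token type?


Pattern: delimiter/punctuation
Type: PUNCTUATION


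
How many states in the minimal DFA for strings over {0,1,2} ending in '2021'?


Track the longest suffix of input matching a prefix of '2021': 5 classes (prefixes of length 0..4)
Minimal DFA: 5 states


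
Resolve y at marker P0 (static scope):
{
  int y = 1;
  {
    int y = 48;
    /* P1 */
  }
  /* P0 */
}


y declared in the same block as P0
y = 1


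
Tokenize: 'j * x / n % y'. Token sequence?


Scan left to right, longest-match per lexeme
Tokens: ID(j), OP(*), ID(x), OP(/), ID(n), OP(%), ID(y)


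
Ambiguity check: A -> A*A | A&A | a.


'a*a&a' has two parse trees (no precedence encoded between * and &)
Ambiguous


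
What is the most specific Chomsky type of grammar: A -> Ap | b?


Left-linear: every RHS is a terminal or one nonterminal followed by a terminal
Classification: Type 3 (Regular)


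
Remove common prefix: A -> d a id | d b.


Common prefix: 'd'
Factored: A -> d A', A' -> a id | b


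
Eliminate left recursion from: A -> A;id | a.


Left-recursive alternatives: A;id; non-recursive: a
Introduce A': A -> aA', A' -> ;idA' | ε


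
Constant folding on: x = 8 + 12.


8 + 12 = 20 at compile time
Optimized: x = 20


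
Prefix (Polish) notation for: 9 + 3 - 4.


left-to-right (same/higher precedence on left): tree is (- (+ 9 3) 4)
Prefix: - + 9 3 4


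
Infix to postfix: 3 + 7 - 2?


Left to right (same or higher precedence on left)
Postfix: 3 7 + 2 -


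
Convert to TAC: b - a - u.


Break into single-operator statements:
t1 = b - a
t2 = t1 - u


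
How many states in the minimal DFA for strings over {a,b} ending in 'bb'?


Track the longest suffix of input matching a prefix of 'bb': 3 classes (prefixes of length 0..2)
Minimal DFA: 3 states


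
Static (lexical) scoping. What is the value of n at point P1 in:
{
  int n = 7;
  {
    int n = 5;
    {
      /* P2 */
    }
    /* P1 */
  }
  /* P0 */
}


n declared in the same block as P1
n = 5


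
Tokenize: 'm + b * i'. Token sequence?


Scan left to right, longest-match per lexeme
Tokens: ID(m), OP(+), ID(b), OP(*), ID(i)


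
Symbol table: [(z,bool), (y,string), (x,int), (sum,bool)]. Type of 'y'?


Lookup 'y' → type string


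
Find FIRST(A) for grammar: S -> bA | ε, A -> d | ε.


Per alternative of A: FIRST(d) = {d}; FIRST(ε) = {ε}
FIRST(A) = {d, ε}


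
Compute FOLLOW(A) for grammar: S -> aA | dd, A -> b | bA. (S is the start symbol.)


$ ∈ FOLLOW(S). For each A -> αBβ: add FIRST(β)\{ε} to FOLLOW(B); if β nullable, add FOLLOW(A).
FOLLOW(A) = {$}


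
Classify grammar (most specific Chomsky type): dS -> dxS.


LHS has context (more than one symbol) and |LHS| ≤ |RHS|
Classification: Type 1 (Context-Sensitive)


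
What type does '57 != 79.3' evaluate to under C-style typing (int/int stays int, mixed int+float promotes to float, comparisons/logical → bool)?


Operand types: int != float
Rule: comparison yields bool
Result type: bool


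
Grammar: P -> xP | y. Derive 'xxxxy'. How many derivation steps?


Derivation: P => xP => xxP => xxxP => xxxxP => xxxxy
Steps: 5


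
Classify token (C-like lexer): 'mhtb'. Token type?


Pattern: letter/underscore followed by alphanumerics, not a keyword
Type: IDENTIFIER


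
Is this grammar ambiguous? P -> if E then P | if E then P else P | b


dangling else: 'if E then if E then b else b' parses two ways
Ambiguous


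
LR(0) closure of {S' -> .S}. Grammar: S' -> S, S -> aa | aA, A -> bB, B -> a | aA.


Start: S' -> .S
For each item with dot before a nonterminal B, add B -> .γ for every B-production
Closure: [S' -> .S, S -> .aa, S -> .aA]


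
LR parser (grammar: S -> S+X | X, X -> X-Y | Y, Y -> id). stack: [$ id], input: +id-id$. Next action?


'id' on top is the handle for Y -> id
Action: reduce (Y -> id)


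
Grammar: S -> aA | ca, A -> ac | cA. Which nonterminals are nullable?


A nonterminal is nullable iff some alternative derives ε (directly, or every symbol in it is nullable)
Nullable: {}


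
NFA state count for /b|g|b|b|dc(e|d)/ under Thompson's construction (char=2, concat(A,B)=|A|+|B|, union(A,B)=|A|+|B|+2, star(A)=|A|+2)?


Syntax tree has 8 char leaf(s), 5 union(s), 0 star(s)
chars contribute 8×2 = 16; each union adds +2; each star adds +2
Total: 16 + 10 + 0 = 26 states


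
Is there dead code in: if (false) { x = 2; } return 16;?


condition is constant false, so the whole block is unreachable
Dead: 'if (false) { x = 2; }'


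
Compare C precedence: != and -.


'-' is additive (level 9); '!=' is equality (level 6)
Higher level binds tighter
'-' has higher precedence than '!='


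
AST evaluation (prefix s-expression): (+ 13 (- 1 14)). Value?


Evaluate inner: (- 1 14) = -13
Evaluate root: (+ 13 -13) = 0
Result: 0


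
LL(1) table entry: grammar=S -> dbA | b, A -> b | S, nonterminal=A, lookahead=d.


For [A, d]: 'd' ∈ FIRST(S)
Entry: A -> S


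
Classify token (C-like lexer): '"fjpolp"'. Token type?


Pattern: double-quoted sequence
Type: STRING_LITERAL


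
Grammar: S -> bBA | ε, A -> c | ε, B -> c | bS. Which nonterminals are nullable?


A nonterminal is nullable iff some alternative derives ε (directly, or every symbol in it is nullable)
Nullable: {A, S}


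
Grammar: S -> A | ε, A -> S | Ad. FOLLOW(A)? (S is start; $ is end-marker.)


$ ∈ FOLLOW(S). For each A -> αBβ: add FIRST(β)\{ε} to FOLLOW(B); if β nullable, add FOLLOW(A).
FOLLOW(A) = {$, d}


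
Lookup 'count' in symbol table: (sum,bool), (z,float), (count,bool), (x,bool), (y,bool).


Lookup 'count' → type bool


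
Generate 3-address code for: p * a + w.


Break into single-operator statements:
t1 = p * a
t2 = t1 + w


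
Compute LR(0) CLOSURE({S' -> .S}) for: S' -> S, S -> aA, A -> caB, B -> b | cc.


Start: S' -> .S
For each item with dot before a nonterminal B, add B -> .γ for every B-production
Closure: [S' -> .S, S -> .aA]


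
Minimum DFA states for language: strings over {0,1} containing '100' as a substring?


KMP-style automaton: 3 progress states + 1 absorbing accept = 4
Minimal DFA: 4 states


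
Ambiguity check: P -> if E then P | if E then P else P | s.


dangling else: 'if E then if E then s else s' parses two ways
Ambiguous


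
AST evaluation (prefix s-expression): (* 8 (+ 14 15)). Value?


Evaluate inner: (+ 14 15) = 29
Evaluate root: (* 8 29) = 232
Result: 232


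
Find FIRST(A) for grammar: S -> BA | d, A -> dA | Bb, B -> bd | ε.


Per alternative of A: FIRST(dA) = {d}; FIRST(Bb) = {b}
FIRST(A) = {b, d}


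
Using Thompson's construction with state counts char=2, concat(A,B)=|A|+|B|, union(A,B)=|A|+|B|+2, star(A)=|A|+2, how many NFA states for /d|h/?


Syntax tree has 2 char leaf(s), 1 union(s), 0 star(s)
chars contribute 2×2 = 4; each union adds +2; each star adds +2
Total: 4 + 2 + 0 = 6 states


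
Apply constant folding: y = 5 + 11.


5 + 11 = 16 at compile time
Optimized: y = 16


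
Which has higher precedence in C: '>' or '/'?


'/' is multiplicative (level 10); '>' is relational (level 7)
Higher level binds tighter
'/' has higher precedence than '>'


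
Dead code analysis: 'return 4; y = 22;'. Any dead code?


statement follows a return and is unreachable
Dead: 'y = 22'


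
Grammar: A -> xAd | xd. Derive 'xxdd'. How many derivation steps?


Derivation: A => xAd => xxdd
Steps: 2


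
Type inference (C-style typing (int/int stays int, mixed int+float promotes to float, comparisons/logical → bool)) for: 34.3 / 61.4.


Operand types: float / float
Rule: mixed int/float promotes to float; int/int stays int
Result type: float


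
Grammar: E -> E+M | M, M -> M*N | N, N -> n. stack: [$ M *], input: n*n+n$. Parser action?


no handle; shift 'n'
Action: shift


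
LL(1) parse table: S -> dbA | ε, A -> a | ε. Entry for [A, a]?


For [A, a]: 'a' ∈ FIRST(a)
Entry: A -> a


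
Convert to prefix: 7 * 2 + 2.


left-to-right (same/higher precedence on left): tree is (+ (* 7 2) 2)
Prefix: + * 7 2 2


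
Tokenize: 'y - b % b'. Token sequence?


Scan left to right, longest-match per lexeme
Tokens: ID(y), OP(-), ID(b), OP(%), ID(b)


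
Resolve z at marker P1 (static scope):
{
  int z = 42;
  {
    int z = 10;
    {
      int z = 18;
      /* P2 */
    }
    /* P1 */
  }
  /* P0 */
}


z declared in the same block as P1
z = 10


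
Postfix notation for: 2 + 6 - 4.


Left to right (same or higher precedence on left)
Postfix: 2 6 + 4 -


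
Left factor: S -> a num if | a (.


Common prefix: 'a'
Factored: S -> a S', S' -> num if | (


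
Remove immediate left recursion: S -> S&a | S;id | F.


Left-recursive alternatives: S&a, S;id; non-recursive: F
Introduce S': S -> FS', S' -> &aS' | ;idS' | ε


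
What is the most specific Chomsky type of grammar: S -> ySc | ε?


Single nonterminal LHS, but y^n c^n is not regular
Classification: Type 2 (Context-Free)


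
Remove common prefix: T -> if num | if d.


Common prefix: 'if'
Factored: T -> if T', T' -> num | d


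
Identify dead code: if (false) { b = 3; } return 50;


condition is constant false, so the whole block is unreachable
Dead: 'if (false) { b = 3; }'


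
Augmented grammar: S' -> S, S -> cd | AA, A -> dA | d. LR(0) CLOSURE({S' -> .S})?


Start: S' -> .S
For each item with dot before a nonterminal B, add B -> .γ for every B-production
Closure: [S' -> .S, S -> .cd, S -> .AA, A -> .dA, A -> .d]


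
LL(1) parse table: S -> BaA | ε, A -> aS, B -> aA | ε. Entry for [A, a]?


For [A, a]: 'a' ∈ FIRST(aS)
Entry: A -> aS


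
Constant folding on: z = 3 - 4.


3 - 4 = -1 at compile time
Optimized: z = -1


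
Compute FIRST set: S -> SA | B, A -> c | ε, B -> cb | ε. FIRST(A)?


Per alternative of A: FIRST(c) = {c}; FIRST(ε) = {ε}
FIRST(A) = {c, ε}


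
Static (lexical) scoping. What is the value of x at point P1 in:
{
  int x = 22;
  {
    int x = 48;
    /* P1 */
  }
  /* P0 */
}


x declared in the same block as P1
x = 48


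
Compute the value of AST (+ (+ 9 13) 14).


Evaluate inner: (+ 9 13) = 22
Evaluate root: (+ 22 14) = 36
Result: 36


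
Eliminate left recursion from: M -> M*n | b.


Left-recursive alternatives: M*n; non-recursive: b
Introduce M': M -> bM', M' -> *nM' | ε


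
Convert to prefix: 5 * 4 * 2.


left-to-right (same/higher precedence on left): tree is (* (* 5 4) 2)
Prefix: * * 5 4 2


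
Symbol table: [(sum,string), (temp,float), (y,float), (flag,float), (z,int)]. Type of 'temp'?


Lookup 'temp' → type float


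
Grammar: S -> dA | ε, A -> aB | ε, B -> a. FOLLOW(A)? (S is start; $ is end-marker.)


$ ∈ FOLLOW(S). For each A -> αBβ: add FIRST(β)\{ε} to FOLLOW(B); if β nullable, add FOLLOW(A).
FOLLOW(A) = {$}


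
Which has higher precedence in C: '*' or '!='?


'*' is multiplicative (level 10); '!=' is equality (level 6)
Higher level binds tighter
'*' has higher precedence than '!='


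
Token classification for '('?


Pattern: delimiter/punctuation
Type: PUNCTUATION


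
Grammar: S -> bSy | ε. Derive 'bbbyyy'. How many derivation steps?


Derivation: S => bSy => bbSyy => bbbSyyy => bbbyyy
Steps: 4


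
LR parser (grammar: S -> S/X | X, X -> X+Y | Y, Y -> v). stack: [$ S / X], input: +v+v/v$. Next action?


'+' can extend X; shift to build X -> X+Y
Action: shift


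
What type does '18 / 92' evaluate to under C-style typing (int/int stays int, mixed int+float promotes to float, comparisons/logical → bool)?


Operand types: int / int
Rule: mixed int/float promotes to float; int/int stays int
Result type: int


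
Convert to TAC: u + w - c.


Break into single-operator statements:
t1 = u + w
t2 = t1 - c


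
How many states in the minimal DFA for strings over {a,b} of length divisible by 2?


Track length mod 2: states 0..1, accept at 0
Minimal DFA: 2 states


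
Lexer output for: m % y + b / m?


Scan left to right, longest-match per lexeme
Tokens: ID(m), OP(%), ID(y), OP(+), ID(b), OP(/), ID(m)


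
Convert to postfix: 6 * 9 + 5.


Left to right (same or higher precedence on left)
Postfix: 6 9 * 5 +


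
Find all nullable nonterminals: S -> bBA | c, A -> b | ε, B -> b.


A nonterminal is nullable iff some alternative derives ε (directly, or every symbol in it is nullable)
Nullable: {A}


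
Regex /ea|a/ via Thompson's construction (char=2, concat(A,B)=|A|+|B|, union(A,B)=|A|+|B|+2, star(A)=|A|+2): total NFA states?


Syntax tree has 3 char leaf(s), 1 union(s), 0 star(s)
chars contribute 3×2 = 6; each union adds +2; each star adds +2
Total: 6 + 2 + 0 = 8 states


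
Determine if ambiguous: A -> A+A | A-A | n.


'n+n-n' has two parse trees (no precedence encoded between + and -)
Ambiguous


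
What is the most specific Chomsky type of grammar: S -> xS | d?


Right-linear: every RHS is a terminal or a terminal followed by one nonterminal
Classification: Type 3 (Regular)


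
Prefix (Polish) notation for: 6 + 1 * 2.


'*' binds tighter: tree is (+ 6 (* 1 2))
Prefix: + 6 * 1 2


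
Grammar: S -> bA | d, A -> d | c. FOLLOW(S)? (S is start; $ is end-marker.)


$ ∈ FOLLOW(S). For each A -> αBβ: add FIRST(β)\{ε} to FOLLOW(B); if β nullable, add FOLLOW(A).
FOLLOW(S) = {$}


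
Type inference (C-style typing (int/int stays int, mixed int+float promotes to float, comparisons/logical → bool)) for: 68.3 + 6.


Operand types: float + int
Rule: mixed int/float promotes to float; int/int stays int
Result type: float


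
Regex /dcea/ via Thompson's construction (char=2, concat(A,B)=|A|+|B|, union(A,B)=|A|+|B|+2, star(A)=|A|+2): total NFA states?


Syntax tree has 4 char leaf(s), 0 union(s), 0 star(s)
chars contribute 4×2 = 8; each union adds +2; each star adds +2
Total: 8 + 0 + 0 = 8 states


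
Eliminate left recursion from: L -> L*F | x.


Left-recursive alternatives: L*F; non-recursive: x
Introduce L': L -> xL', L' -> *FL' | ε


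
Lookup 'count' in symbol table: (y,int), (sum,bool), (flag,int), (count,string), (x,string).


Lookup 'count' → type string


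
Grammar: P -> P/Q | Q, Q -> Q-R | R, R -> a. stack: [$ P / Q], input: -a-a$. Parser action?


'-' can extend Q; shift to build Q -> Q-R
Action: shift


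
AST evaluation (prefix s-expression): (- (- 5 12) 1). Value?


Evaluate inner: (- 5 12) = -7
Evaluate root: (- -7 1) = -8
Result: -8


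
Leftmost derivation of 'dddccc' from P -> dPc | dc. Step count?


Derivation: P => dPc => ddPcc => dddccc
Steps: 3


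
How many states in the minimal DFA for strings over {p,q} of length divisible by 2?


Track length mod 2: states 0..1, accept at 0
Minimal DFA: 2 states


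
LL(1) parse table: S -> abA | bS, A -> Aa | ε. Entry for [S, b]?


For [S, b]: 'b' ∈ FIRST(bS)
Entry: S -> bS


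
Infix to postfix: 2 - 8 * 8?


* has higher precedence, evaluate 8*8 first
Postfix: 2 8 8 * -


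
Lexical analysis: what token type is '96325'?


Pattern: digits only
Type: INTEGER_LITERAL


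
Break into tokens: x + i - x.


Scan left to right, longest-match per lexeme
Tokens: ID(x), OP(+), ID(i), OP(-), ID(x)


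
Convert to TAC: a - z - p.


Break into single-operator statements:
t1 = a - z
t2 = t1 - p


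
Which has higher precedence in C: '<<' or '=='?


'<<' is shift (level 8); '==' is equality (level 6)
Higher level binds tighter
'<<' has higher precedence than '=='


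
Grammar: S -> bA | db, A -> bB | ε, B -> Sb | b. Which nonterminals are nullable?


A nonterminal is nullable iff some alternative derives ε (directly, or every symbol in it is nullable)
Nullable: {A}


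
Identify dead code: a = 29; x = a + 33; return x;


a is read by x's definition; x is returned
No dead code


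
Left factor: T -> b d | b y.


Common prefix: 'b'
Factored: T -> b T', T' -> d | y


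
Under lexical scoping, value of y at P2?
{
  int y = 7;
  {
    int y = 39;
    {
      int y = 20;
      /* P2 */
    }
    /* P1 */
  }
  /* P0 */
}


y declared in the same block as P2
y = 20


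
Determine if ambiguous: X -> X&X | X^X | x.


'x&x^x' has two parse trees (no precedence encoded between & and ^)
Ambiguous


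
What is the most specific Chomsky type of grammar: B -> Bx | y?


Left-linear: every RHS is a terminal or one nonterminal followed by a terminal
Classification: Type 3 (Regular)


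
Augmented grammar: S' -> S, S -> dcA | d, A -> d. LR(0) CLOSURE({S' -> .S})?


Start: S' -> .S
For each item with dot before a nonterminal B, add B -> .γ for every B-production
Closure: [S' -> .S, S -> .dcA, S -> .d]


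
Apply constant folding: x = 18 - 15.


18 - 15 = 3 at compile time
Optimized: x = 3


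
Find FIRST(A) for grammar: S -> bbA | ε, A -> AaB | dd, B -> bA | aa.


Per alternative of A: FIRST(AaB) = {d}; FIRST(dd) = {d}
FIRST(A) = {d}


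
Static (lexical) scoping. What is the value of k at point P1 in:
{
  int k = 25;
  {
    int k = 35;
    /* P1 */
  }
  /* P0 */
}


k declared in the same block as P1
k = 35


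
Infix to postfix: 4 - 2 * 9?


* has higher precedence, evaluate 2*9 first
Postfix: 4 2 9 * -


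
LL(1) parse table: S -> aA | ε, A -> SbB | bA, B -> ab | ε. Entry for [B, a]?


For [B, a]: 'a' ∈ FIRST(ab)
Entry: B -> ab


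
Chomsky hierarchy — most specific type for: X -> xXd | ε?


Single nonterminal LHS, but x^n d^n is not regular
Classification: Type 2 (Context-Free)


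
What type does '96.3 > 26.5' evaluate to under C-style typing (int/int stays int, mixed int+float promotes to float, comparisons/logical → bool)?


Operand types: float > float
Rule: comparison yields bool
Result type: bool


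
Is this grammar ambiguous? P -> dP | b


right-linear, alternatives start with distinct terminals 'd' vs 'b': unique leftmost derivation
Unambiguous


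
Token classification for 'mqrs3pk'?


Pattern: letter/underscore followed by alphanumerics, not a keyword
Type: IDENTIFIER


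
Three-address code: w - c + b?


Break into single-operator statements:
t1 = w - c
t2 = t1 + b


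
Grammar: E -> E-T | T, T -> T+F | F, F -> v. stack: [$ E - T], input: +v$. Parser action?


'+' can extend T; shift to build T -> T+F
Action: shift


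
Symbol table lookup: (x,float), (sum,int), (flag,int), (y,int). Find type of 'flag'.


Lookup 'flag' → type int


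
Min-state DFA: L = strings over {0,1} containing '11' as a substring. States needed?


KMP-style automaton: 2 progress states + 1 absorbing accept = 3
Minimal DFA: 3 states


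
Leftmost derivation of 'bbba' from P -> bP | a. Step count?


Derivation: P => bP => bbP => bbbP => bbba
Steps: 4


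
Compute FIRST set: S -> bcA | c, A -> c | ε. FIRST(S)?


Per alternative of S: FIRST(bcA) = {b}; FIRST(c) = {c}
FIRST(S) = {b, c}


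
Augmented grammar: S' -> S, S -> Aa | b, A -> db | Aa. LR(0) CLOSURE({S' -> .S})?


Start: S' -> .S
For each item with dot before a nonterminal B, add B -> .γ for every B-production
Closure: [S' -> .S, S -> .Aa, S -> .b, A -> .db, A -> .Aa]


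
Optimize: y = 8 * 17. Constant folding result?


8 * 17 = 136 at compile time
Optimized: y = 136


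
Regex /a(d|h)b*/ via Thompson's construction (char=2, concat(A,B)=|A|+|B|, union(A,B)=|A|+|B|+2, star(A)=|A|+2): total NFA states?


Syntax tree has 4 char leaf(s), 1 union(s), 1 star(s)
chars contribute 4×2 = 8; each union adds +2; each star adds +2
Total: 8 + 2 + 2 = 12 states


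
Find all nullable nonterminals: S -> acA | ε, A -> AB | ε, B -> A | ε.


A nonterminal is nullable iff some alternative derives ε (directly, or every symbol in it is nullable)
Nullable: {A, B, S}


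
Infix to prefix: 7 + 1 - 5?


left-to-right (same/higher precedence on left): tree is (- (+ 7 1) 5)
Prefix: - + 7 1 5


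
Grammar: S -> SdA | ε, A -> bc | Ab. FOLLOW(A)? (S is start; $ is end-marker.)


$ ∈ FOLLOW(S). For each A -> αBβ: add FIRST(β)\{ε} to FOLLOW(B); if β nullable, add FOLLOW(A).
FOLLOW(A) = {$, b, d}


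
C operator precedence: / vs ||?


'/' is multiplicative (level 10); '||' is logical OR (level 1)
Higher level binds tighter
'/' has higher precedence than '||'


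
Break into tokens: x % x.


Scan left to right, longest-match per lexeme
Tokens: ID(x), OP(%), ID(x)


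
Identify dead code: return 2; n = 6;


statement follows a return and is unreachable
Dead: 'n = 6'


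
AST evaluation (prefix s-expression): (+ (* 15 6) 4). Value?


Evaluate inner: (* 15 6) = 90
Evaluate root: (+ 90 4) = 94
Result: 94


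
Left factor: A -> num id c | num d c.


Common prefix: 'num'
Factored: A -> num A', A' -> id c | d c


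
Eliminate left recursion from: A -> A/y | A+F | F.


Left-recursive alternatives: A/y, A+F; non-recursive: F
Introduce A': A -> FA', A' -> /yA' | +FA' | ε


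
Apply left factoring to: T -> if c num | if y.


Common prefix: 'if'
Factored: T -> if T', T' -> c num | y


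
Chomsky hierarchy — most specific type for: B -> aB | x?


Right-linear: every RHS is a terminal or a terminal followed by one nonterminal
Classification: Type 3 (Regular)


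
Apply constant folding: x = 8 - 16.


8 - 16 = -8 at compile time
Optimized: x = -8


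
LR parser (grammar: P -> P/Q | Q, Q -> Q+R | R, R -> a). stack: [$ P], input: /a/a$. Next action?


shift '/' to continue P -> P/Q
Action: shift


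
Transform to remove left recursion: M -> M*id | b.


Left-recursive alternatives: M*id; non-recursive: b
Introduce M': M -> bM', M' -> *idM' | ε


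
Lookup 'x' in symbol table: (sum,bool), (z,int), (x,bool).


Lookup 'x' → type bool


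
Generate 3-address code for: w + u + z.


Break into single-operator statements:
t1 = w + u
t2 = t1 + z


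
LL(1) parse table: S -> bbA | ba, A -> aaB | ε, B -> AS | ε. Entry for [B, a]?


For [B, a]: 'a' ∈ FIRST(AS)
Entry: B -> AS


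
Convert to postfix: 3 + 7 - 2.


Left to right (same or higher precedence on left)
Postfix: 3 7 + 2 -
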